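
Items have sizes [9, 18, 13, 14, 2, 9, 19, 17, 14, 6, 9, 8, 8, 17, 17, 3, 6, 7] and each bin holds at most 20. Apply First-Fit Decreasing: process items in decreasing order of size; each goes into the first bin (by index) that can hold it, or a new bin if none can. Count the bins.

11

Sorted descending: 19, 18, 17, 17, 17, 14, 14, 13, 9, 9, 9, 8, 8, 7, 6, 6, 3, 2.
bin 1: place 19, 1 left
bin 2: place 18, 2 left
bin 3: place 17, 3 left
bin 4: place 17, 3 left
bin 5: place 17, 3 left
bin 6: place 14, 6 left
bin 7: place 14, 6 left
bin 8: place 13, 7 left
bin 9: place 9, 11 left
bin 9: place 9, 2 left
bin 10: place 9, 11 left
bin 10: place 8, 3 left
bin 11: place 8, 12 left
bin 8: place 7, 0 left
bin 6: place 6, 0 left
bin 7: place 6, 0 left
bin 3: place 3, 0 left
bin 2: place 2, 0 left
Final bins: [19] [18,2] [17,3] [17] [17] [14,6] [14,6] [13,7] [9,9] [9,8] [8].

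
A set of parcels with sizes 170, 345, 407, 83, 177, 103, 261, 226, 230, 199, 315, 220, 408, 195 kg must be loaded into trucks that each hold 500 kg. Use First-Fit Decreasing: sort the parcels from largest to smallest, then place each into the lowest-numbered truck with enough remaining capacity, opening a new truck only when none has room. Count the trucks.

8

Sorted descending: 408, 407, 345, 315, 261, 230, 226, 220, 199, 195, 177, 170, 103, 83.
408 kg → truck 1 (remaining 92 kg)
407 kg → truck 2 (remaining 93 kg)
345 kg → truck 3 (remaining 155 kg)
315 kg → truck 4 (remaining 185 kg)
261 kg → truck 5 (remaining 239 kg)
230 kg → truck 5 (remaining 9 kg)
226 kg → truck 6 (remaining 274 kg)
220 kg → truck 6 (remaining 54 kg)
199 kg → truck 7 (remaining 301 kg)
195 kg → truck 7 (remaining 106 kg)
177 kg → truck 4 (remaining 8 kg)
170 kg → truck 8 (remaining 330 kg)
103 kg → truck 3 (remaining 52 kg)
83 kg → truck 1 (remaining 9 kg)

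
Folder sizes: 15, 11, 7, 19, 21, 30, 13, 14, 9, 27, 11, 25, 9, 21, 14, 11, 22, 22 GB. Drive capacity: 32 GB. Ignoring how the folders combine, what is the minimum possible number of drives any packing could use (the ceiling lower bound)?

10 drives

Total size = 15 + 11 + 7 + 19 + 21 + 30 + 13 + 14 + 9 + 27 + 11 + 25 + 9 + 21 + 14 + 11 + 22 + 22 = 301 GB.
⌈301 / 32⌉ = 10.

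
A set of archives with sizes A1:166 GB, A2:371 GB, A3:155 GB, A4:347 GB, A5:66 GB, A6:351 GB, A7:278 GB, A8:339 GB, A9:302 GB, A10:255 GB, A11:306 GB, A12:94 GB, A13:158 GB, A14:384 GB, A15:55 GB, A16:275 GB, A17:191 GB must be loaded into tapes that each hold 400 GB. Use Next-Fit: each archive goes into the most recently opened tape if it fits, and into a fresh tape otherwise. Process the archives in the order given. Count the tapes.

A1 (166 GB) → tape 1 (remaining 234 GB)
A2 (371 GB) → tape 2 (remaining 29 GB)
A3 (155 GB) → tape 3 (remaining 245 GB)
A4 (347 GB) → tape 4 (remaining 53 GB)
A5 (66 GB) → tape 5 (remaining 334 GB)
A6 (351 GB) → tape 6 (remaining 49 GB)
A7 (278 GB) → tape 7 (remaining 122 GB)
A8 (339 GB) → tape 8 (remaining 61 GB)
A9 (302 GB) → tape 9 (remaining 98 GB)
A10 (255 GB) → tape 10 (remaining 145 GB)
A11 (306 GB) → tape 11 (remaining 94 GB)
A12 (94 GB) → tape 11 (remaining 0 GB)
A13 (158 GB) → tape 12 (remaining 242 GB)
A14 (384 GB) → tape 13 (remaining 16 GB)
A15 (55 GB) → tape 14 (remaining 345 GB)
A16 (275 GB) → tape 14 (remaining 70 GB)
A17 (191 GB) → tape 15 (remaining 209 GB)
Final tapes: [166] [371] [155] [347] [66] [351] [278] [339] [302] [255] [306,94] [158] [384] [55,275] [191].

15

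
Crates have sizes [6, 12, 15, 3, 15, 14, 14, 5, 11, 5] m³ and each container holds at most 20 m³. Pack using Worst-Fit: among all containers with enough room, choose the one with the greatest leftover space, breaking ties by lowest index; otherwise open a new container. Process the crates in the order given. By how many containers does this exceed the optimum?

Worst-Fit: [6,12] [15,3] [15] [14,5] [14] [11,5] → 6 containers.
6 crates exceed 10 m³ (half the capacity), and no two of those can share a container, so at least 6 containers are needed.
So 6 is already optimal.

0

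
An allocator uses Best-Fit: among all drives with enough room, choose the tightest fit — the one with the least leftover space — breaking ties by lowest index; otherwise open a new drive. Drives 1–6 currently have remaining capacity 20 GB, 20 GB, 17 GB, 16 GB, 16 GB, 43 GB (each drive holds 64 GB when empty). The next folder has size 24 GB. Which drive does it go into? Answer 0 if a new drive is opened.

Drives with room: drive 6 (43 GB).
Tightest fit is drive 6 with 43 GB free.

6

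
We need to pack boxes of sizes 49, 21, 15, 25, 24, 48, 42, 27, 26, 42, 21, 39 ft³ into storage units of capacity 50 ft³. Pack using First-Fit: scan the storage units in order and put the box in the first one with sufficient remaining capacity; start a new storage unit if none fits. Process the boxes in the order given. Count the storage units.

storage unit 1: place 49 ft³, 1 ft³ left
storage unit 2: place 21 ft³, 29 ft³ left
storage unit 2: place 15 ft³, 14 ft³ left
storage unit 3: place 25 ft³, 25 ft³ left
storage unit 3: place 24 ft³, 1 ft³ left
storage unit 4: place 48 ft³, 2 ft³ left
storage unit 5: place 42 ft³, 8 ft³ left
storage unit 6: place 27 ft³, 23 ft³ left
storage unit 7: place 26 ft³, 24 ft³ left
storage unit 8: place 42 ft³, 8 ft³ left
storage unit 6: place 21 ft³, 2 ft³ left
storage unit 9: place 39 ft³, 11 ft³ left

9 storage units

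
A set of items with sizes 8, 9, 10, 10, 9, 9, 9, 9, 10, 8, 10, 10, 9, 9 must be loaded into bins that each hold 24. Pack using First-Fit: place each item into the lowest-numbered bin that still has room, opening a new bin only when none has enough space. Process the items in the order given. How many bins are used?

7 bins

Put 8 in bin 1; 16 remain.
Put 9 in bin 1; 7 remain.
Put 10 in bin 2; 14 remain.
Put 10 in bin 2; 4 remain.
Put 9 in bin 3; 15 remain.
Put 9 in bin 3; 6 remain.
Put 9 in bin 4; 15 remain.
Put 9 in bin 4; 6 remain.
Put 10 in bin 5; 14 remain.
Put 8 in bin 5; 6 remain.
Put 10 in bin 6; 14 remain.
Put 10 in bin 6; 4 remain.
Put 9 in bin 7; 15 remain.
Put 9 in bin 7; 6 remain.
Final bins: [8,9] [10,10] [9,9] [9,9] [10,8] [10,10] [9,9].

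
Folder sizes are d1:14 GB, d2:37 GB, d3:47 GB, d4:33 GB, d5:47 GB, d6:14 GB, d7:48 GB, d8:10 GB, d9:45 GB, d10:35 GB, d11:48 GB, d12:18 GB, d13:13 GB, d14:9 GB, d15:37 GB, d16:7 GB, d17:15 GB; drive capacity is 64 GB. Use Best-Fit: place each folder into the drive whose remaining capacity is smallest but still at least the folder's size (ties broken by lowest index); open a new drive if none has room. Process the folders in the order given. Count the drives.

9

d1 (14 GB) → drive 1 (remaining 50 GB)
d2 (37 GB) → drive 1 (remaining 13 GB)
d3 (47 GB) → drive 2 (remaining 17 GB)
d4 (33 GB) → drive 3 (remaining 31 GB)
d5 (47 GB) → drive 4 (remaining 17 GB)
d6 (14 GB) → drive 2 (remaining 3 GB)
d7 (48 GB) → drive 5 (remaining 16 GB)
d8 (10 GB) → drive 1 (remaining 3 GB)
d9 (45 GB) → drive 6 (remaining 19 GB)
d10 (35 GB) → drive 7 (remaining 29 GB)
d11 (48 GB) → drive 8 (remaining 16 GB)
d12 (18 GB) → drive 6 (remaining 1 GB)
d13 (13 GB) → drive 5 (remaining 3 GB)
d14 (9 GB) → drive 8 (remaining 7 GB)
d15 (37 GB) → drive 9 (remaining 27 GB)
d16 (7 GB) → drive 8 (remaining 0 GB)
d17 (15 GB) → drive 4 (remaining 2 GB)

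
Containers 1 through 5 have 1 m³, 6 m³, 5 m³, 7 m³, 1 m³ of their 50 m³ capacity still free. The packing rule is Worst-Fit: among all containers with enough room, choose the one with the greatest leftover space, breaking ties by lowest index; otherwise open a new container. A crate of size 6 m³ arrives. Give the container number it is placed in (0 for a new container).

4

Containers with room: container 2 (6 m³), container 4 (7 m³).
Most room is container 4 with 7 m³ free.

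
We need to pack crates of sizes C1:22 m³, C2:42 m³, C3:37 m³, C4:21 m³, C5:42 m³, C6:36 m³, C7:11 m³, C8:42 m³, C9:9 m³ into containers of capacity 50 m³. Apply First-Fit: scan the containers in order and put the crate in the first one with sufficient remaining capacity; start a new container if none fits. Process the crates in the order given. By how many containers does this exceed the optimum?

0

First-Fit: [22,21] [42] [37,11] [42] [36,9] [42] → 6 containers.
Total size 262 m³; any packing needs at least ⌈262/50⌉ = 6 containers.
So 6 is already optimal.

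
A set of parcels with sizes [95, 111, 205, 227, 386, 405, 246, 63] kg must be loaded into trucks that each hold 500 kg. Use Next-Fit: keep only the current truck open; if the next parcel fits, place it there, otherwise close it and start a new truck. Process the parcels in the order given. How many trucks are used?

Put 95 kg in truck 1; 405 kg remain.
Put 111 kg in truck 1; 294 kg remain.
Put 205 kg in truck 1; 89 kg remain.
Put 227 kg in truck 2; 273 kg remain.
Put 386 kg in truck 3; 114 kg remain.
Put 405 kg in truck 4; 95 kg remain.
Put 246 kg in truck 5; 254 kg remain.
Put 63 kg in truck 5; 191 kg remain.
Final trucks: [95,111,205] [227] [386] [405] [246,63].

5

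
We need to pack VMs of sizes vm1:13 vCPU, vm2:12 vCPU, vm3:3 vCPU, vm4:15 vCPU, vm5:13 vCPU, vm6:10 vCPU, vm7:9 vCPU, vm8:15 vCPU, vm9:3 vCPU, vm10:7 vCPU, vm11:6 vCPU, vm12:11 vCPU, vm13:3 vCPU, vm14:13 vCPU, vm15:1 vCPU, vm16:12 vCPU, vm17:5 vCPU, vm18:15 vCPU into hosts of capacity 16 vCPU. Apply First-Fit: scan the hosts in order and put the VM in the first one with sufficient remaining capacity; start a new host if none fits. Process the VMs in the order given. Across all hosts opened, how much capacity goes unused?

10

vm1 (13 vCPU) → host 1 (remaining 3 vCPU)
vm2 (12 vCPU) → host 2 (remaining 4 vCPU)
vm3 (3 vCPU) → host 1 (remaining 0 vCPU)
vm4 (15 vCPU) → host 3 (remaining 1 vCPU)
vm5 (13 vCPU) → host 4 (remaining 3 vCPU)
vm6 (10 vCPU) → host 5 (remaining 6 vCPU)
vm7 (9 vCPU) → host 6 (remaining 7 vCPU)
vm8 (15 vCPU) → host 7 (remaining 1 vCPU)
vm9 (3 vCPU) → host 2 (remaining 1 vCPU)
vm10 (7 vCPU) → host 6 (remaining 0 vCPU)
vm11 (6 vCPU) → host 5 (remaining 0 vCPU)
vm12 (11 vCPU) → host 8 (remaining 5 vCPU)
vm13 (3 vCPU) → host 4 (remaining 0 vCPU)
vm14 (13 vCPU) → host 9 (remaining 3 vCPU)
vm15 (1 vCPU) → host 2 (remaining 0 vCPU)
vm16 (12 vCPU) → host 10 (remaining 4 vCPU)
vm17 (5 vCPU) → host 8 (remaining 0 vCPU)
vm18 (15 vCPU) → host 11 (remaining 1 vCPU)
11 hosts × 16 vCPU = 176 vCPU; used 166 vCPU; unused 10 vCPU.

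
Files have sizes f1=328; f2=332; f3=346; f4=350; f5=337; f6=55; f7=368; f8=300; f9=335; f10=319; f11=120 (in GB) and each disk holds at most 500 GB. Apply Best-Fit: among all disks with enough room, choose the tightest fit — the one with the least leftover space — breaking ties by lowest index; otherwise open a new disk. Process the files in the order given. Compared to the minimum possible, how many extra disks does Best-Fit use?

0

Best-Fit: [328] [332] [346] [350,55] [337] [368,120] [300] [335] [319] → 9 disks.
9 files exceed 250 GB (half the capacity), and no two of those can share a disk, so at least 9 disks are needed.
So 9 is already optimal.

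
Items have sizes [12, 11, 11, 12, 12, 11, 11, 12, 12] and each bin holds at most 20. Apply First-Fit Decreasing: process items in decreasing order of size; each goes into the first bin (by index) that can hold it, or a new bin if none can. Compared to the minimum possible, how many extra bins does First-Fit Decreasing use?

First-Fit Decreasing: [12] [12] [12] [12] [12] [11] [11] [11] [11] → 9 bins.
9 items exceed 10 (half the capacity), and no two of those can share a bin, so at least 9 bins are needed.
So 9 is already optimal.

0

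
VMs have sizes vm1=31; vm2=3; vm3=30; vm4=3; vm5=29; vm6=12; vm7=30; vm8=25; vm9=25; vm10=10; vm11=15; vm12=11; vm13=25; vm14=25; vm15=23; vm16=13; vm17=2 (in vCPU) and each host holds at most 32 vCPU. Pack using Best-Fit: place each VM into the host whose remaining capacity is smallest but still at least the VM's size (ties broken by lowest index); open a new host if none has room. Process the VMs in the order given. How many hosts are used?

Put vm1 (31 vCPU) in host 1; 1 vCPU remain.
Put vm2 (3 vCPU) in host 2; 29 vCPU remain.
Put vm3 (30 vCPU) in host 3; 2 vCPU remain.
Put vm4 (3 vCPU) in host 2; 26 vCPU remain.
Put vm5 (29 vCPU) in host 4; 3 vCPU remain.
Put vm6 (12 vCPU) in host 2; 14 vCPU remain.
Put vm7 (30 vCPU) in host 5; 2 vCPU remain.
Put vm8 (25 vCPU) in host 6; 7 vCPU remain.
Put vm9 (25 vCPU) in host 7; 7 vCPU remain.
Put vm10 (10 vCPU) in host 2; 4 vCPU remain.
Put vm11 (15 vCPU) in host 8; 17 vCPU remain.
Put vm12 (11 vCPU) in host 8; 6 vCPU remain.
Put vm13 (25 vCPU) in host 9; 7 vCPU remain.
Put vm14 (25 vCPU) in host 10; 7 vCPU remain.
Put vm15 (23 vCPU) in host 11; 9 vCPU remain.
Put vm16 (13 vCPU) in host 12; 19 vCPU remain.
Put vm17 (2 vCPU) in host 3; 0 vCPU remain.
Final hosts: [31] [3,3,12,10] [30,2] [29] [30] [25] [25] [15,11] [25] [25] [23] [13].

12 hosts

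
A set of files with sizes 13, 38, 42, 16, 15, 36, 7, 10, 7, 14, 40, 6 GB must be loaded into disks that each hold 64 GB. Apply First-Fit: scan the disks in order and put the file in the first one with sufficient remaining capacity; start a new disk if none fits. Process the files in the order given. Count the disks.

4

disk 1: place 13 GB, 51 GB left
disk 1: place 38 GB, 13 GB left
disk 2: place 42 GB, 22 GB left
disk 2: place 16 GB, 6 GB left
disk 3: place 15 GB, 49 GB left
disk 3: place 36 GB, 13 GB left
disk 1: place 7 GB, 6 GB left
disk 3: place 10 GB, 3 GB left
disk 4: place 7 GB, 57 GB left
disk 4: place 14 GB, 43 GB left
disk 4: place 40 GB, 3 GB left
disk 1: place 6 GB, 0 GB left
Final disks: [13,38,7,6] [42,16] [15,36,10] [7,14,40].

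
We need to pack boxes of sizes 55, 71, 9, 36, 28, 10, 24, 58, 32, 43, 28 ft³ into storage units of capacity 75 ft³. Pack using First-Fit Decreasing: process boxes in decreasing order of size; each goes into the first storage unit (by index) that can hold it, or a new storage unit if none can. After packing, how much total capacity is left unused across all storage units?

56

Sorted descending: 71, 58, 55, 43, 36, 32, 28, 28, 24, 10, 9.
71 ft³ → storage unit 1 (remaining 4 ft³)
58 ft³ → storage unit 2 (remaining 17 ft³)
55 ft³ → storage unit 3 (remaining 20 ft³)
43 ft³ → storage unit 4 (remaining 32 ft³)
36 ft³ → storage unit 5 (remaining 39 ft³)
32 ft³ → storage unit 4 (remaining 0 ft³)
28 ft³ → storage unit 5 (remaining 11 ft³)
28 ft³ → storage unit 6 (remaining 47 ft³)
24 ft³ → storage unit 6 (remaining 23 ft³)
10 ft³ → storage unit 2 (remaining 7 ft³)
9 ft³ → storage unit 3 (remaining 11 ft³)
6 storage units × 75 ft³ = 450 ft³; used 394 ft³; unused 56 ft³.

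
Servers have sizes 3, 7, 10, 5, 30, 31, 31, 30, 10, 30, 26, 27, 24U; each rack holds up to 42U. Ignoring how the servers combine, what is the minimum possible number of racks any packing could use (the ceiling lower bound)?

7

Total size = 3 + 7 + 10 + 5 + 30 + 31 + 31 + 30 + 10 + 30 + 26 + 27 + 24 = 264U.
⌈264 / 42⌉ = 7.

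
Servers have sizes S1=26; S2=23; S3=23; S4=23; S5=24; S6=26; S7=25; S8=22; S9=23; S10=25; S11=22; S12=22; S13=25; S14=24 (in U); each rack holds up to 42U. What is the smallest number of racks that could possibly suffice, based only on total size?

Total size = 26 + 23 + 23 + 23 + 24 + 26 + 25 + 22 + 23 + 25 + 22 + 22 + 25 + 24 = 333U.
⌈333 / 42⌉ = 8.

8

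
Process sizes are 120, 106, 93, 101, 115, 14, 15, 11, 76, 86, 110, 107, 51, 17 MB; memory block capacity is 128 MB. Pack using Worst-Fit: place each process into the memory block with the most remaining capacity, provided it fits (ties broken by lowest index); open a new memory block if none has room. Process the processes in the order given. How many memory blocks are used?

9 memory blocks

120 MB → memory block 1 (remaining 8 MB)
106 MB → memory block 2 (remaining 22 MB)
93 MB → memory block 3 (remaining 35 MB)
101 MB → memory block 4 (remaining 27 MB)
115 MB → memory block 5 (remaining 13 MB)
14 MB → memory block 3 (remaining 21 MB)
15 MB → memory block 4 (remaining 12 MB)
11 MB → memory block 2 (remaining 11 MB)
76 MB → memory block 6 (remaining 52 MB)
86 MB → memory block 7 (remaining 42 MB)
110 MB → memory block 8 (remaining 18 MB)
107 MB → memory block 9 (remaining 21 MB)
51 MB → memory block 6 (remaining 1 MB)
17 MB → memory block 7 (remaining 25 MB)
Final memory blocks: [120] [106,11] [93,14] [101,15] [115] [76,51] [86,17] [110] [107].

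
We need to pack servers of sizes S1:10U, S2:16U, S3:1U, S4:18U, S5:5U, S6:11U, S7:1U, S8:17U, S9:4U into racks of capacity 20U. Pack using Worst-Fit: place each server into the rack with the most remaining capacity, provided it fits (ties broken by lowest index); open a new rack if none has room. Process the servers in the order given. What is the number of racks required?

5

rack 1: place S1 (10U), 10U left
rack 2: place S2 (16U), 4U left
rack 1: place S3 (1U), 9U left
rack 3: place S4 (18U), 2U left
rack 1: place S5 (5U), 4U left
rack 4: place S6 (11U), 9U left
rack 4: place S7 (1U), 8U left
rack 5: place S8 (17U), 3U left
rack 4: place S9 (4U), 4U left
Final racks: [10,1,5] [16] [18] [11,1,4] [17].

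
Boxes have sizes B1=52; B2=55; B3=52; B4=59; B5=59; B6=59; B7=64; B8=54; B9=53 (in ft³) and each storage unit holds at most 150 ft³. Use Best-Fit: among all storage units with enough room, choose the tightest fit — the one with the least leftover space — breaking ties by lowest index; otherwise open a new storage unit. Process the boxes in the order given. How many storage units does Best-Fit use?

B1 (52 ft³) → storage unit 1 (remaining 98 ft³)
B2 (55 ft³) → storage unit 1 (remaining 43 ft³)
B3 (52 ft³) → storage unit 2 (remaining 98 ft³)
B4 (59 ft³) → storage unit 2 (remaining 39 ft³)
B5 (59 ft³) → storage unit 3 (remaining 91 ft³)
B6 (59 ft³) → storage unit 3 (remaining 32 ft³)
B7 (64 ft³) → storage unit 4 (remaining 86 ft³)
B8 (54 ft³) → storage unit 4 (remaining 32 ft³)
B9 (53 ft³) → storage unit 5 (remaining 97 ft³)

5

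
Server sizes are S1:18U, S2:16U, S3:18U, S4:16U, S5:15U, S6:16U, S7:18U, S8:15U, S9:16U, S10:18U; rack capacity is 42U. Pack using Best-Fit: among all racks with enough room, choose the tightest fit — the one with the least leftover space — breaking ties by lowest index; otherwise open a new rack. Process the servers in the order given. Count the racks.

rack 1: place S1 (18U), 24U left
rack 1: place S2 (16U), 8U left
rack 2: place S3 (18U), 24U left
rack 2: place S4 (16U), 8U left
rack 3: place S5 (15U), 27U left
rack 3: place S6 (16U), 11U left
rack 4: place S7 (18U), 24U left
rack 4: place S8 (15U), 9U left
rack 5: place S9 (16U), 26U left
rack 5: place S10 (18U), 8U left

5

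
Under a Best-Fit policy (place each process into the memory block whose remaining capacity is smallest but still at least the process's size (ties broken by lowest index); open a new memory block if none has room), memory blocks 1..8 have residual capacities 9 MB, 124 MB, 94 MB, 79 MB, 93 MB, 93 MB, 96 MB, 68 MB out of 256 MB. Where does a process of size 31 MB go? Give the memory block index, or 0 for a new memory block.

Memory blocks with room: memory block 2 (124 MB), memory block 3 (94 MB), memory block 4 (79 MB), memory block 5 (93 MB), memory block 6 (93 MB), memory block 7 (96 MB), memory block 8 (68 MB).
Tightest fit is memory block 8 with 68 MB free.

8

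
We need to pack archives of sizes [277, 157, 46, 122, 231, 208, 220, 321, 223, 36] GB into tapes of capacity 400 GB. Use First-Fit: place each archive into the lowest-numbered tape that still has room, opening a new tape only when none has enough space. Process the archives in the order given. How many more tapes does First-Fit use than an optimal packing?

First-Fit: [277,46,36] [157,122] [231] [208] [220] [321] [223] → 7 tapes.
6 archives exceed 200 GB (half the capacity), and no two of those can share a tape, so at least 6 tapes are needed.
An optimal packing achieves that bound: [321,46] [277,122] [231,157] [223,36] [220] [208] → 6 tapes.
Excess: 7 − 6 = 1.

1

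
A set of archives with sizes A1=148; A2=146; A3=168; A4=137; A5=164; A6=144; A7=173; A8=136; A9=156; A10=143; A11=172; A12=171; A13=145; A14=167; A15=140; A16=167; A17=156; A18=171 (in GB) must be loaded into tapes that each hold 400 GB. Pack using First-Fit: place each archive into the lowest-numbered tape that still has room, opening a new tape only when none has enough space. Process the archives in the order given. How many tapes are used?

tape 1: place A1 (148 GB), 252 GB left
tape 1: place A2 (146 GB), 106 GB left
tape 2: place A3 (168 GB), 232 GB left
tape 2: place A4 (137 GB), 95 GB left
tape 3: place A5 (164 GB), 236 GB left
tape 3: place A6 (144 GB), 92 GB left
tape 4: place A7 (173 GB), 227 GB left
tape 4: place A8 (136 GB), 91 GB left
tape 5: place A9 (156 GB), 244 GB left
tape 5: place A10 (143 GB), 101 GB left
tape 6: place A11 (172 GB), 228 GB left
tape 6: place A12 (171 GB), 57 GB left
tape 7: place A13 (145 GB), 255 GB left
tape 7: place A14 (167 GB), 88 GB left
tape 8: place A15 (140 GB), 260 GB left
tape 8: place A16 (167 GB), 93 GB left
tape 9: place A17 (156 GB), 244 GB left
tape 9: place A18 (171 GB), 73 GB left
Final tapes: [148,146] [168,137] [164,144] [173,136] [156,143] [172,171] [145,167] [140,167] [156,171].

9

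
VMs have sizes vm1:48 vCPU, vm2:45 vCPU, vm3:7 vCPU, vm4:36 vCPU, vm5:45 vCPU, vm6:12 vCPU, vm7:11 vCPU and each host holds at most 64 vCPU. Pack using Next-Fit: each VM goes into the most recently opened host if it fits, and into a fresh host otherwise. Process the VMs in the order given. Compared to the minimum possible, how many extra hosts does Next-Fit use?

Next-Fit: [48] [45,7] [36] [45,12] [11] → 5 hosts.
Total size 204 vCPU; any packing needs at least ⌈204/64⌉ = 4 hosts.
An optimal packing achieves that bound: [48,12] [45,11,7] [45] [36] → 4 hosts.
Excess: 5 − 4 = 1.

1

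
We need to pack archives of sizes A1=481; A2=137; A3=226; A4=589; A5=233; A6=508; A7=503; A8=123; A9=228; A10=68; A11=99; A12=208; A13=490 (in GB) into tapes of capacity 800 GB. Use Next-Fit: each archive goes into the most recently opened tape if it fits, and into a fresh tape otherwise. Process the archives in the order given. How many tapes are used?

7

tape 1: place A1 (481 GB), 319 GB left
tape 1: place A2 (137 GB), 182 GB left
tape 2: place A3 (226 GB), 574 GB left
tape 3: place A4 (589 GB), 211 GB left
tape 4: place A5 (233 GB), 567 GB left
tape 4: place A6 (508 GB), 59 GB left
tape 5: place A7 (503 GB), 297 GB left
tape 5: place A8 (123 GB), 174 GB left
tape 6: place A9 (228 GB), 572 GB left
tape 6: place A10 (68 GB), 504 GB left
tape 6: place A11 (99 GB), 405 GB left
tape 6: place A12 (208 GB), 197 GB left
tape 7: place A13 (490 GB), 310 GB left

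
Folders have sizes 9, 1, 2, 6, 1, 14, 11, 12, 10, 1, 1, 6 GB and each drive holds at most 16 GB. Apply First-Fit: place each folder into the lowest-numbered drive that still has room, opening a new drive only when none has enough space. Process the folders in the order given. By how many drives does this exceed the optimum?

1

First-Fit: [9,1,2,1,1,1] [6,10] [14] [11] [12] [6] → 6 drives.
Total size 74 GB; any packing needs at least ⌈74/16⌉ = 5 drives.
An optimal packing achieves that bound: [14,2] [12,1,1,1,1] [11] [10,6] [9,6] → 5 drives.
Excess: 6 − 5 = 1.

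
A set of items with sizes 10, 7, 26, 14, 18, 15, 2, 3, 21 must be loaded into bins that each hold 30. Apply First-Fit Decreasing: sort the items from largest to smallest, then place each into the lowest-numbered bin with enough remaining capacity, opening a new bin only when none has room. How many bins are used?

Sorted descending: 26, 21, 18, 15, 14, 10, 7, 3, 2.
26 → bin 1 (remaining 4)
21 → bin 2 (remaining 9)
18 → bin 3 (remaining 12)
15 → bin 4 (remaining 15)
14 → bin 4 (remaining 1)
10 → bin 3 (remaining 2)
7 → bin 2 (remaining 2)
3 → bin 1 (remaining 1)
2 → bin 2 (remaining 0)
Final bins: [26,3] [21,7,2] [18,10] [15,14].

4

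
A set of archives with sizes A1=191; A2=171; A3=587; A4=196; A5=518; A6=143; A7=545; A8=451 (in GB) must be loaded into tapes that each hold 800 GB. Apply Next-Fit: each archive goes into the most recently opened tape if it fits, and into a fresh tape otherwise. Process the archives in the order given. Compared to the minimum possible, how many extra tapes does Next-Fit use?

1

Next-Fit: [191,171] [587,196] [518,143] [545] [451] → 5 tapes.
Total size 2802 GB; any packing needs at least ⌈2802/800⌉ = 4 tapes.
An optimal packing achieves that bound: [587,196] [545,191] [518,171] [451,143] → 4 tapes.
Excess: 5 − 4 = 1.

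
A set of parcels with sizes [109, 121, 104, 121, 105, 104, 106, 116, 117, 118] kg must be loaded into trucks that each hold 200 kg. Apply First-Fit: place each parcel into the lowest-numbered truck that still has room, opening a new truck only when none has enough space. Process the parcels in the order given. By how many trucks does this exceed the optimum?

First-Fit: [109] [121] [104] [121] [105] [104] [106] [116] [117] [118] → 10 trucks.
10 parcels exceed 100 kg (half the capacity), and no two of those can share a truck, so at least 10 trucks are needed.
So 10 is already optimal.

0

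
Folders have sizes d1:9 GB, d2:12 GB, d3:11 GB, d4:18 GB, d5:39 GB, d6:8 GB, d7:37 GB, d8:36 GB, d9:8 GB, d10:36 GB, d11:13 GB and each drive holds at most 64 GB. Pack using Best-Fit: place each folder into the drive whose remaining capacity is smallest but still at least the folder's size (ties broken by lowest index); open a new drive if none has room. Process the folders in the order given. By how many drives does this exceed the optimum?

Best-Fit: [9,12,11,18,8] [39,8,13] [37] [36] [36] → 5 drives.
Total size 227 GB; any packing needs at least ⌈227/64⌉ = 4 drives.
An optimal packing achieves that bound: [39,18] [37,13,12] [36,11,9,8] [36,8] → 4 drives.
Excess: 5 − 4 = 1.

1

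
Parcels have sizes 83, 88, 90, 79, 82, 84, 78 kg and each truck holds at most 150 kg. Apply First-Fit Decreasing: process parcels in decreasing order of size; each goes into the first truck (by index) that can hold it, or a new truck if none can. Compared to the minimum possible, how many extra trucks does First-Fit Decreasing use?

First-Fit Decreasing: [90] [88] [84] [83] [82] [79] [78] → 7 trucks.
7 parcels exceed 75 kg (half the capacity), and no two of those can share a truck, so at least 7 trucks are needed.
So 7 is already optimal.

0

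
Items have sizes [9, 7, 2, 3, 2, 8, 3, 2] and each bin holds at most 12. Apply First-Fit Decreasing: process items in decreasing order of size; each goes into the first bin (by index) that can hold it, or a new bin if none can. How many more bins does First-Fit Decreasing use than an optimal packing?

First-Fit Decreasing: [9,3] [8,3] [7,2,2] [2] → 4 bins.
Total size 36; any packing needs at least ⌈36/12⌉ = 3 bins.
An optimal packing achieves that bound: [9,3] [8,2,2] [7,3,2] → 3 bins.
Excess: 4 − 3 = 1.

1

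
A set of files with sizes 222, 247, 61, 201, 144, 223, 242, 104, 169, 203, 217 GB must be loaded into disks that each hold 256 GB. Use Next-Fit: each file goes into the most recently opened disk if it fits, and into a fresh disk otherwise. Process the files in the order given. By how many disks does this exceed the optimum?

2

Next-Fit: [222] [247] [61] [201] [144] [223] [242] [104] [169] [203] [217] → 11 disks.
9 files exceed 128 GB (half the capacity), and no two of those can share a disk, so at least 9 disks are needed.
An optimal packing achieves that bound: [247] [242] [223] [222] [217] [203] [201] [169,61] [144,104] → 9 disks.
Excess: 11 − 9 = 2.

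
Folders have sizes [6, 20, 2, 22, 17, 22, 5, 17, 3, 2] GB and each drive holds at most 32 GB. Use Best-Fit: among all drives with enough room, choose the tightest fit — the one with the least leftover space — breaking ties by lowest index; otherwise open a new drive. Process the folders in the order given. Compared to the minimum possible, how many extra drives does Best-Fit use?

0

Best-Fit: [6,20,2,3] [22,5,2] [17] [22] [17] → 5 drives.
5 folders exceed 16 GB (half the capacity), and no two of those can share a drive, so at least 5 drives are needed.
So 5 is already optimal.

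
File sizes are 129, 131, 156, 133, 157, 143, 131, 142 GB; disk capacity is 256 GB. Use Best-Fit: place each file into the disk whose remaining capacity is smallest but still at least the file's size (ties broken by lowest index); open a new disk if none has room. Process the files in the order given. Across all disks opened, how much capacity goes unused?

926

129 GB → disk 1 (remaining 127 GB)
131 GB → disk 2 (remaining 125 GB)
156 GB → disk 3 (remaining 100 GB)
133 GB → disk 4 (remaining 123 GB)
157 GB → disk 5 (remaining 99 GB)
143 GB → disk 6 (remaining 113 GB)
131 GB → disk 7 (remaining 125 GB)
142 GB → disk 8 (remaining 114 GB)
8 disks × 256 GB = 2048 GB; used 1122 GB; unused 926 GB.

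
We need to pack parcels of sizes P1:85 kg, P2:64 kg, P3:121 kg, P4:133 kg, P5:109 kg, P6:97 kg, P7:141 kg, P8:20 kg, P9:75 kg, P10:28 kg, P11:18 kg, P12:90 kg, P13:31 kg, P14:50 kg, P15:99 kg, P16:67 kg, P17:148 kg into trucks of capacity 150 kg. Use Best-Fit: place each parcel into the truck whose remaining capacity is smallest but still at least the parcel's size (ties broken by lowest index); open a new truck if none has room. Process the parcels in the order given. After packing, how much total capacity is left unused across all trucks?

Put P1 (85 kg) in truck 1; 65 kg remain.
Put P2 (64 kg) in truck 1; 1 kg remain.
Put P3 (121 kg) in truck 2; 29 kg remain.
Put P4 (133 kg) in truck 3; 17 kg remain.
Put P5 (109 kg) in truck 4; 41 kg remain.
Put P6 (97 kg) in truck 5; 53 kg remain.
Put P7 (141 kg) in truck 6; 9 kg remain.
Put P8 (20 kg) in truck 2; 9 kg remain.
Put P9 (75 kg) in truck 7; 75 kg remain.
Put P10 (28 kg) in truck 4; 13 kg remain.
Put P11 (18 kg) in truck 5; 35 kg remain.
Put P12 (90 kg) in truck 8; 60 kg remain.
Put P13 (31 kg) in truck 5; 4 kg remain.
Put P14 (50 kg) in truck 8; 10 kg remain.
Put P15 (99 kg) in truck 9; 51 kg remain.
Put P16 (67 kg) in truck 7; 8 kg remain.
Put P17 (148 kg) in truck 10; 2 kg remain.
10 trucks × 150 kg = 1500 kg; used 1376 kg; unused 124 kg.

124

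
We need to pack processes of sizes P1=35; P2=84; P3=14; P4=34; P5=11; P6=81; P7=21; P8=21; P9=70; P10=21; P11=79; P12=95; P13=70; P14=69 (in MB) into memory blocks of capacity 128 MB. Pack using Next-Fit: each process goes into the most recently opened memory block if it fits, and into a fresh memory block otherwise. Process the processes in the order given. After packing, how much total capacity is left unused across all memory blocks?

319

P1 (35 MB) → memory block 1 (remaining 93 MB)
P2 (84 MB) → memory block 1 (remaining 9 MB)
P3 (14 MB) → memory block 2 (remaining 114 MB)
P4 (34 MB) → memory block 2 (remaining 80 MB)
P5 (11 MB) → memory block 2 (remaining 69 MB)
P6 (81 MB) → memory block 3 (remaining 47 MB)
P7 (21 MB) → memory block 3 (remaining 26 MB)
P8 (21 MB) → memory block 3 (remaining 5 MB)
P9 (70 MB) → memory block 4 (remaining 58 MB)
P10 (21 MB) → memory block 4 (remaining 37 MB)
P11 (79 MB) → memory block 5 (remaining 49 MB)
P12 (95 MB) → memory block 6 (remaining 33 MB)
P13 (70 MB) → memory block 7 (remaining 58 MB)
P14 (69 MB) → memory block 8 (remaining 59 MB)
8 memory blocks × 128 MB = 1024 MB; used 705 MB; unused 319 MB.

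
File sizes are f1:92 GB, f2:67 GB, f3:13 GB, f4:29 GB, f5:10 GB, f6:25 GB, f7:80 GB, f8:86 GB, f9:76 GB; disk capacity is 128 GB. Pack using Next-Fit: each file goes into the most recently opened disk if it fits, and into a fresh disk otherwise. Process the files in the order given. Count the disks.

f1 (92 GB) → disk 1 (remaining 36 GB)
f2 (67 GB) → disk 2 (remaining 61 GB)
f3 (13 GB) → disk 2 (remaining 48 GB)
f4 (29 GB) → disk 2 (remaining 19 GB)
f5 (10 GB) → disk 2 (remaining 9 GB)
f6 (25 GB) → disk 3 (remaining 103 GB)
f7 (80 GB) → disk 3 (remaining 23 GB)
f8 (86 GB) → disk 4 (remaining 42 GB)
f9 (76 GB) → disk 5 (remaining 52 GB)

5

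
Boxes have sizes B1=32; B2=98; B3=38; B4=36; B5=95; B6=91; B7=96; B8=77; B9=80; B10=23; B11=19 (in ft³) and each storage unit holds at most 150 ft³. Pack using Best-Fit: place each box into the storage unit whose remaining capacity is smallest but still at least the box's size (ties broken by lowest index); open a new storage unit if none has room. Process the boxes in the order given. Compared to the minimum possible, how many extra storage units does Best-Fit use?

1

Best-Fit: [32,98,19] [38,36] [95] [91] [96,23] [77] [80] → 7 storage units.
6 boxes exceed 75 ft³ (half the capacity), and no two of those can share a storage unit, so at least 6 storage units are needed.
An optimal packing achieves that bound: [98,38] [96,36] [95,32,23] [91,19] [80] [77] → 6 storage units.
Excess: 7 − 6 = 1.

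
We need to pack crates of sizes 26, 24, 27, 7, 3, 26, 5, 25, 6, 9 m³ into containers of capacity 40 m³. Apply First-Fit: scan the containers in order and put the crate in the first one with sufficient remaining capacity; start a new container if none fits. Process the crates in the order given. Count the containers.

Put 26 m³ in container 1; 14 m³ remain.
Put 24 m³ in container 2; 16 m³ remain.
Put 27 m³ in container 3; 13 m³ remain.
Put 7 m³ in container 1; 7 m³ remain.
Put 3 m³ in container 1; 4 m³ remain.
Put 26 m³ in container 4; 14 m³ remain.
Put 5 m³ in container 2; 11 m³ remain.
Put 25 m³ in container 5; 15 m³ remain.
Put 6 m³ in container 2; 5 m³ remain.
Put 9 m³ in container 3; 4 m³ remain.
Final containers: [26,7,3] [24,5,6] [27,9] [26] [25].

5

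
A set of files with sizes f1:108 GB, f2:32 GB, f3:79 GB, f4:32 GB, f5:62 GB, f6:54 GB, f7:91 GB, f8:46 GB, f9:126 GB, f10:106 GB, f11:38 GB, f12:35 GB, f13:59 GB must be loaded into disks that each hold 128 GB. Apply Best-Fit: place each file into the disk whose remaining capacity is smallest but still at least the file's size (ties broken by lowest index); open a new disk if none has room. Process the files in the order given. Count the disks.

Put f1 (108 GB) in disk 1; 20 GB remain.
Put f2 (32 GB) in disk 2; 96 GB remain.
Put f3 (79 GB) in disk 2; 17 GB remain.
Put f4 (32 GB) in disk 3; 96 GB remain.
Put f5 (62 GB) in disk 3; 34 GB remain.
Put f6 (54 GB) in disk 4; 74 GB remain.
Put f7 (91 GB) in disk 5; 37 GB remain.
Put f8 (46 GB) in disk 4; 28 GB remain.
Put f9 (126 GB) in disk 6; 2 GB remain.
Put f10 (106 GB) in disk 7; 22 GB remain.
Put f11 (38 GB) in disk 8; 90 GB remain.
Put f12 (35 GB) in disk 5; 2 GB remain.
Put f13 (59 GB) in disk 8; 31 GB remain.
Final disks: [108] [32,79] [32,62] [54,46] [91,35] [126] [106] [38,59].

8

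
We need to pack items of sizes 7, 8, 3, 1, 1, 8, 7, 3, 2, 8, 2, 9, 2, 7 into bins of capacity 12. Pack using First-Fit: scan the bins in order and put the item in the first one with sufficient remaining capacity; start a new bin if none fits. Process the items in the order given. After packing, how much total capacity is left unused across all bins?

Put 7 in bin 1; 5 remain.
Put 8 in bin 2; 4 remain.
Put 3 in bin 1; 2 remain.
Put 1 in bin 1; 1 remain.
Put 1 in bin 1; 0 remain.
Put 8 in bin 3; 4 remain.
Put 7 in bin 4; 5 remain.
Put 3 in bin 2; 1 remain.
Put 2 in bin 3; 2 remain.
Put 8 in bin 5; 4 remain.
Put 2 in bin 3; 0 remain.
Put 9 in bin 6; 3 remain.
Put 2 in bin 4; 3 remain.
Put 7 in bin 7; 5 remain.
7 bins × 12 = 84; used 68; unused 16.

16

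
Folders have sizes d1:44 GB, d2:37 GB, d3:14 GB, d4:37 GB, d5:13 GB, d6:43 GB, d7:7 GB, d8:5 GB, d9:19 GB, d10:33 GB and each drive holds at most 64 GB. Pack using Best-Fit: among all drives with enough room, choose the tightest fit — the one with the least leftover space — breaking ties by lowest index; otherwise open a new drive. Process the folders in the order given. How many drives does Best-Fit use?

5

Put d1 (44 GB) in drive 1; 20 GB remain.
Put d2 (37 GB) in drive 2; 27 GB remain.
Put d3 (14 GB) in drive 1; 6 GB remain.
Put d4 (37 GB) in drive 3; 27 GB remain.
Put d5 (13 GB) in drive 2; 14 GB remain.
Put d6 (43 GB) in drive 4; 21 GB remain.
Put d7 (7 GB) in drive 2; 7 GB remain.
Put d8 (5 GB) in drive 1; 1 GB remain.
Put d9 (19 GB) in drive 4; 2 GB remain.
Put d10 (33 GB) in drive 5; 31 GB remain.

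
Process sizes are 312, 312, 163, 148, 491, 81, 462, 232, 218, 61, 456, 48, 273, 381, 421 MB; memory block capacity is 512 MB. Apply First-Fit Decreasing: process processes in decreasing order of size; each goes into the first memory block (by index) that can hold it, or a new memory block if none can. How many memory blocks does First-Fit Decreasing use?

Sorted descending: 491, 462, 456, 421, 381, 312, 312, 273, 232, 218, 163, 148, 81, 61, 48.
memory block 1: place 491 MB, 21 MB left
memory block 2: place 462 MB, 50 MB left
memory block 3: place 456 MB, 56 MB left
memory block 4: place 421 MB, 91 MB left
memory block 5: place 381 MB, 131 MB left
memory block 6: place 312 MB, 200 MB left
memory block 7: place 312 MB, 200 MB left
memory block 8: place 273 MB, 239 MB left
memory block 8: place 232 MB, 7 MB left
memory block 9: place 218 MB, 294 MB left
memory block 6: place 163 MB, 37 MB left
memory block 7: place 148 MB, 52 MB left
memory block 4: place 81 MB, 10 MB left
memory block 5: place 61 MB, 70 MB left
memory block 2: place 48 MB, 2 MB left
Final memory blocks: [491] [462,48] [456] [421,81] [381,61] [312,163] [312,148] [273,232] [218].

9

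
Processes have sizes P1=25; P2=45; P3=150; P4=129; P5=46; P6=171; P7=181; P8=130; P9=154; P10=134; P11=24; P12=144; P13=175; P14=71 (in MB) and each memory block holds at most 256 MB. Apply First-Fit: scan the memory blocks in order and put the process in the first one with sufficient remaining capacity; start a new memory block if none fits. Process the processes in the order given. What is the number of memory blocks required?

Put P1 (25 MB) in memory block 1; 231 MB remain.
Put P2 (45 MB) in memory block 1; 186 MB remain.
Put P3 (150 MB) in memory block 1; 36 MB remain.
Put P4 (129 MB) in memory block 2; 127 MB remain.
Put P5 (46 MB) in memory block 2; 81 MB remain.
Put P6 (171 MB) in memory block 3; 85 MB remain.
Put P7 (181 MB) in memory block 4; 75 MB remain.
Put P8 (130 MB) in memory block 5; 126 MB remain.
Put P9 (154 MB) in memory block 6; 102 MB remain.
Put P10 (134 MB) in memory block 7; 122 MB remain.
Put P11 (24 MB) in memory block 1; 12 MB remain.
Put P12 (144 MB) in memory block 8; 112 MB remain.
Put P13 (175 MB) in memory block 9; 81 MB remain.
Put P14 (71 MB) in memory block 2; 10 MB remain.

9 memory blocks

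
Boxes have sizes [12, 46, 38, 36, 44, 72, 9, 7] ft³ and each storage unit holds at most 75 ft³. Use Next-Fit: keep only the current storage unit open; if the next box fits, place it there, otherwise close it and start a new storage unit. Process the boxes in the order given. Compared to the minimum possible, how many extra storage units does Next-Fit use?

1

Next-Fit: [12,46] [38,36] [44] [72] [9,7] → 5 storage units.
Total size 264 ft³; any packing needs at least ⌈264/75⌉ = 4 storage units.
An optimal packing achieves that bound: [72] [46,12,9,7] [44] [38,36] → 4 storage units.
Excess: 5 − 4 = 1.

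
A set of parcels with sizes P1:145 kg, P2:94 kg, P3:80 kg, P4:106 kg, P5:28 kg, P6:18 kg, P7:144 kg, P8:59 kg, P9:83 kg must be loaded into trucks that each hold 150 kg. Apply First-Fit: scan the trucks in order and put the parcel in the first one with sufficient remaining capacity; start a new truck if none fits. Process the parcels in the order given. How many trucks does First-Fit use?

6 trucks

Put P1 (145 kg) in truck 1; 5 kg remain.
Put P2 (94 kg) in truck 2; 56 kg remain.
Put P3 (80 kg) in truck 3; 70 kg remain.
Put P4 (106 kg) in truck 4; 44 kg remain.
Put P5 (28 kg) in truck 2; 28 kg remain.
Put P6 (18 kg) in truck 2; 10 kg remain.
Put P7 (144 kg) in truck 5; 6 kg remain.
Put P8 (59 kg) in truck 3; 11 kg remain.
Put P9 (83 kg) in truck 6; 67 kg remain.
Final trucks: [145] [94,28,18] [80,59] [106] [144] [83].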